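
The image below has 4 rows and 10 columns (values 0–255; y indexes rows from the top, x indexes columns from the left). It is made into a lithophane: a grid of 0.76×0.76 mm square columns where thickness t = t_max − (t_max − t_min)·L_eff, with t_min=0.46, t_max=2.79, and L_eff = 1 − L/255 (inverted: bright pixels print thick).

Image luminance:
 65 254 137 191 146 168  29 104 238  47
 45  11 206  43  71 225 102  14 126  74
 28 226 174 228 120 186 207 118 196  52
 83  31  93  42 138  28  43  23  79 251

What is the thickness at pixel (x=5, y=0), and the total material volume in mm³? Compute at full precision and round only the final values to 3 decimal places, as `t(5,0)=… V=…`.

span = t_max - t_min = 2.79 - 0.46 = 2.330
L(5,0) = 168, L_eff = 1 - 168/255 = 0.341176 (inverted)
t(5,0) = 2.79 - 2.330·0.341176 = 1.995
Σt over all 4·10 pixels = 775393/12750 ≈ 60.8151373
V = pitch²·Σt = 0.76²·775393/12750 = 35.127

t(5,0)=1.995 V=35.127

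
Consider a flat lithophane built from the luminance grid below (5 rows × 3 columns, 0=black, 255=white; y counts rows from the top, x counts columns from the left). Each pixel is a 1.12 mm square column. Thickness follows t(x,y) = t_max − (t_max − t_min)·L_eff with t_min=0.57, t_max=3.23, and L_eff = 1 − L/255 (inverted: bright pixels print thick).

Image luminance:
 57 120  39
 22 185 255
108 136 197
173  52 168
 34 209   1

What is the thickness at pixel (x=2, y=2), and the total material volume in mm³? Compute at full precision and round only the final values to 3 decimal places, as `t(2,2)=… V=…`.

t(2,2)=2.625 V=33.703

span = t_max - t_min = 3.23 - 0.57 = 2.660
L(2,2) = 197, L_eff = 1 - 197/255 = 0.227451 (inverted)
t(2,2) = 3.23 - 2.660·0.227451 = 2.625
Σt over all 5·3 pixels = 685121/25500 ≈ 26.8674902
V = pitch²·Σt = 1.12²·685121/25500 = 33.703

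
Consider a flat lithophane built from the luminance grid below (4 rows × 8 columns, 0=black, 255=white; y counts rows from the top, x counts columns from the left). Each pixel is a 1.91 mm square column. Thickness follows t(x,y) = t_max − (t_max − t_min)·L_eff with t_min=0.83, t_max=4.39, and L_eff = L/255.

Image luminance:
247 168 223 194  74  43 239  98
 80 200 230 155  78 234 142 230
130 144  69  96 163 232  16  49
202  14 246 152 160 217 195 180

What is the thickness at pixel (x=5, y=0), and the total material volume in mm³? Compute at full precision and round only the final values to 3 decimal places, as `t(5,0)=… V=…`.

span = t_max - t_min = 4.39 - 0.83 = 3.560
L(5,0) = 43, L_eff = 43/255 = 0.168627
t(5,0) = 4.39 - 3.560·0.168627 = 3.790
Σt over all 4·8 pixels = 91892/1275 ≈ 72.0721569
V = pitch²·Σt = 1.91²·91892/1275 = 262.926

t(5,0)=3.790 V=262.926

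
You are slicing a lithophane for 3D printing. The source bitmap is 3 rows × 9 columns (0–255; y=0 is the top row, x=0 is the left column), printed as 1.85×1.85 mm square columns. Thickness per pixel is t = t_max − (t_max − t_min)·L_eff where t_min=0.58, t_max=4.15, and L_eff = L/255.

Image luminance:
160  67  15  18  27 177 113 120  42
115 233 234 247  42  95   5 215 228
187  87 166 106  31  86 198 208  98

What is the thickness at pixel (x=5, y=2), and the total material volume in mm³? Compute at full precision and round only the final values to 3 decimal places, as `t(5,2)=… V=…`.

span = t_max - t_min = 4.15 - 0.58 = 3.570
L(5,2) = 86, L_eff = 86/255 = 0.337255
t(5,2) = 4.15 - 3.570·0.337255 = 2.946
Σt over all 3·9 pixels = 65.57
V = pitch²·Σt = 1.85²·65.57 = 224.413

t(5,2)=2.946 V=224.413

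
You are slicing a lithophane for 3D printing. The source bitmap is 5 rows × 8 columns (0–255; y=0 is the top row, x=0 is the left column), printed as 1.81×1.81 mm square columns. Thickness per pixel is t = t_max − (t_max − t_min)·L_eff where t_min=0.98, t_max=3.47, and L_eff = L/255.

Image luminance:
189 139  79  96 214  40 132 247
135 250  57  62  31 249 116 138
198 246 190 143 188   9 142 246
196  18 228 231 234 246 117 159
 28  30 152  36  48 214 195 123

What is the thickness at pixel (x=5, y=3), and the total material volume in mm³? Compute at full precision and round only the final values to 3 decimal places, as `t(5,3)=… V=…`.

span = t_max - t_min = 3.47 - 0.98 = 2.490
L(5,3) = 246, L_eff = 246/255 = 0.964706
t(5,3) = 3.47 - 2.490·0.964706 = 1.068
Σt over all 5·8 pixels = 699147/8500 ≈ 82.2525882
V = pitch²·Σt = 1.81²·699147/8500 = 269.468

t(5,3)=1.068 V=269.468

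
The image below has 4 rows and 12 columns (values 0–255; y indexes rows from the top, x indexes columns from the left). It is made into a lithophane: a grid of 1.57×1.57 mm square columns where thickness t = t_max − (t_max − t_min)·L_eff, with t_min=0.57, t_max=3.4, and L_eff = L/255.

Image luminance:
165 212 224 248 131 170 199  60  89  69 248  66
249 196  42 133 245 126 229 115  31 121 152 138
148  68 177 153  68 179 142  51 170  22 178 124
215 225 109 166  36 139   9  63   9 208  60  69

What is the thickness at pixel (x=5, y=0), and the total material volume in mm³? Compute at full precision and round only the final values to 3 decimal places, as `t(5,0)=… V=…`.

t(5,0)=1.513 V=225.938

span = t_max - t_min = 3.4 - 0.57 = 2.830
L(5,0) = 170, L_eff = 170/255 = 0.666667
t(5,0) = 3.4 - 2.830·0.666667 = 1.513
Σt over all 4·12 pixels = 1168691/12750 ≈ 91.6620392
V = pitch²·Σt = 1.57²·1168691/12750 = 225.938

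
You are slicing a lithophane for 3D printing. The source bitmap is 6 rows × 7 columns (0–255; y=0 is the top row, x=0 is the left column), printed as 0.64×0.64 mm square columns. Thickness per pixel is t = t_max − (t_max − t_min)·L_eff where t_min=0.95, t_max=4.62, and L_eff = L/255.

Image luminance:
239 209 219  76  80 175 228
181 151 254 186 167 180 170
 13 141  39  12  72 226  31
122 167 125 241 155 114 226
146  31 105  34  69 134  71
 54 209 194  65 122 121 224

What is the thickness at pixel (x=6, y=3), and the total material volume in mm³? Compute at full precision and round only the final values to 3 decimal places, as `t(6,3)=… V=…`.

span = t_max - t_min = 4.62 - 0.95 = 3.670
L(6,3) = 226, L_eff = 226/255 = 0.886275
t(6,3) = 4.62 - 3.670·0.886275 = 1.367
Σt over all 6·7 pixels = 471249/4250 ≈ 110.8821176
V = pitch²·Σt = 0.64²·471249/4250 = 45.417

t(6,3)=1.367 V=45.417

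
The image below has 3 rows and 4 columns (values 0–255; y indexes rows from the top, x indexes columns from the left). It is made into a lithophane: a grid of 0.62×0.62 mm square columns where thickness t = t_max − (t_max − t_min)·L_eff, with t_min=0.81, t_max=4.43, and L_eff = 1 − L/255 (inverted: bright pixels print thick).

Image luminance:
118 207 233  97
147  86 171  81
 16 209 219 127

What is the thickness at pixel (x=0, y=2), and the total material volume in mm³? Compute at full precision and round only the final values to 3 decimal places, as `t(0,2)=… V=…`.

t(0,2)=1.037 V=13.073

span = t_max - t_min = 4.43 - 0.81 = 3.620
L(0,2) = 16, L_eff = 1 - 16/255 = 0.937255 (inverted)
t(0,2) = 4.43 - 3.620·0.937255 = 1.037
Σt over all 3·4 pixels = 433621/12750 ≈ 34.0094902
V = pitch²·Σt = 0.62²·433621/12750 = 13.073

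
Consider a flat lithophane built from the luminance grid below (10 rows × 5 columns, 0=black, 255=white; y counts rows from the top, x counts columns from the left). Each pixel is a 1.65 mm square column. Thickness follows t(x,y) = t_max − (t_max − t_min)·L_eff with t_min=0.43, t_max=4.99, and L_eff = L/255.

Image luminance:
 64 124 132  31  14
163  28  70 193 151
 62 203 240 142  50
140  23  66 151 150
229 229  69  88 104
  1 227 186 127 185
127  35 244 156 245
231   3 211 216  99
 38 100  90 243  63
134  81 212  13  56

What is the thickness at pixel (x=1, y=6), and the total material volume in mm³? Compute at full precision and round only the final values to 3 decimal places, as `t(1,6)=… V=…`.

t(1,6)=4.364 V=375.520

span = t_max - t_min = 4.99 - 0.43 = 4.560
L(1,6) = 35, L_eff = 35/255 = 0.137255
t(1,6) = 4.99 - 4.560·0.137255 = 4.364
Σt over all 10·5 pixels = 137.932
V = pitch²·Σt = 1.65²·137.932 = 375.520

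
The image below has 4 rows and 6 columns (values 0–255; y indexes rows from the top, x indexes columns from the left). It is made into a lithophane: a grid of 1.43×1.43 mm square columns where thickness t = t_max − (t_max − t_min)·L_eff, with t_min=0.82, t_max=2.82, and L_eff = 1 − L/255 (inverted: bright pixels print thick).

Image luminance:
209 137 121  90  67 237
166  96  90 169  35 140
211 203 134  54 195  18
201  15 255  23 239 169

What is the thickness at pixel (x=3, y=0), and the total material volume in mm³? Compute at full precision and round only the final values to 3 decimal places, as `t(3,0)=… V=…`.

span = t_max - t_min = 2.82 - 0.82 = 2.000
L(3,0) = 90, L_eff = 1 - 90/255 = 0.647059 (inverted)
t(3,0) = 2.82 - 2.000·0.647059 = 1.526
Σt over all 4·6 pixels = 57832/1275 ≈ 45.3584314
V = pitch²·Σt = 1.43²·57832/1275 = 92.753

t(3,0)=1.526 V=92.753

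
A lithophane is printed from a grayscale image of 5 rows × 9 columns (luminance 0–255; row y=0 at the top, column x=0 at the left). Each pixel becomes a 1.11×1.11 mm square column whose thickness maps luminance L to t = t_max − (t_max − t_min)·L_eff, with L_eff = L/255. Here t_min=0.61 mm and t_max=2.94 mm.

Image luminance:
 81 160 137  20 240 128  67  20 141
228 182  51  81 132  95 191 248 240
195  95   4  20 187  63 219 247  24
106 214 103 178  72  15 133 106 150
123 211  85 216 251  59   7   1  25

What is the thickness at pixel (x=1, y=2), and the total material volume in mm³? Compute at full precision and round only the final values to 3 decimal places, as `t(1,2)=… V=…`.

span = t_max - t_min = 2.94 - 0.61 = 2.330
L(1,2) = 95, L_eff = 95/255 = 0.372549
t(1,2) = 2.94 - 2.330·0.372549 = 2.072
Σt over all 5·9 pixels = 2080267/25500 ≈ 81.5790980
V = pitch²·Σt = 1.11²·2080267/25500 = 100.514

t(1,2)=2.072 V=100.514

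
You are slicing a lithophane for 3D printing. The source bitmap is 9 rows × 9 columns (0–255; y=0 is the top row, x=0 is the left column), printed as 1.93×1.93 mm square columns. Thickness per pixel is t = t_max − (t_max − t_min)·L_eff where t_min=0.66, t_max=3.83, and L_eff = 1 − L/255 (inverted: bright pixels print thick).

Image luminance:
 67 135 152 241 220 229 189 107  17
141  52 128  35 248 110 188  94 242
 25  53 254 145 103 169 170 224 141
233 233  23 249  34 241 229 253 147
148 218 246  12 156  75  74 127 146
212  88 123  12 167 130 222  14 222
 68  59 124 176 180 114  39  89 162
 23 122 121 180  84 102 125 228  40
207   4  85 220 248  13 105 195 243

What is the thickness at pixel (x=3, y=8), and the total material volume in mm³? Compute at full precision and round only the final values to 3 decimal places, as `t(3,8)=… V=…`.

t(3,8)=3.395 V=720.951

span = t_max - t_min = 3.83 - 0.66 = 3.170
L(3,8) = 220, L_eff = 1 - 220/255 = 0.137255 (inverted)
t(3,8) = 3.83 - 3.170·0.137255 = 3.395
Σt over all 9·9 pixels = 4935503/25500 ≈ 193.5491373
V = pitch²·Σt = 1.93²·4935503/25500 = 720.951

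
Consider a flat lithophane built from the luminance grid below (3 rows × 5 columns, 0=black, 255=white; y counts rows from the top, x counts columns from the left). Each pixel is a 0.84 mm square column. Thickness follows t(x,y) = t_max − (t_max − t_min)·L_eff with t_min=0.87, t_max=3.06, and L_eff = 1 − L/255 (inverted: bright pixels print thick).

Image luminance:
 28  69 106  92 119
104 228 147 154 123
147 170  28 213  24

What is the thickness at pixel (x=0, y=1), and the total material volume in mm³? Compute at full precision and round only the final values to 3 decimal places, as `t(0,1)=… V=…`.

t(0,1)=1.763 V=19.825

span = t_max - t_min = 3.06 - 0.87 = 2.190
L(0,1) = 104, L_eff = 1 - 104/255 = 0.592157 (inverted)
t(0,1) = 3.06 - 2.190·0.592157 = 1.763
Σt over all 3·5 pixels = 238821/8500 ≈ 28.0965882
V = pitch²·Σt = 0.84²·238821/8500 = 19.825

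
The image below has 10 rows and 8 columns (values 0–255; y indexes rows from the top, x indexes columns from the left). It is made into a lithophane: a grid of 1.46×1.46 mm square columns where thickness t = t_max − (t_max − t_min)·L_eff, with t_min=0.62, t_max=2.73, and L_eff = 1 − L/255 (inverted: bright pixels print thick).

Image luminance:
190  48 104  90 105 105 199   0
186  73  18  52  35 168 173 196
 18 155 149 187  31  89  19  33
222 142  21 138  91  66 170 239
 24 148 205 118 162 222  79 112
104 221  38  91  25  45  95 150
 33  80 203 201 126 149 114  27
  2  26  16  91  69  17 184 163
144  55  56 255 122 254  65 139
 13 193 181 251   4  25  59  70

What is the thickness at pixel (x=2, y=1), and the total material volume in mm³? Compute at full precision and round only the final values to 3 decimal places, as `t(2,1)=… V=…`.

t(2,1)=0.769 V=259.848

span = t_max - t_min = 2.73 - 0.62 = 2.110
L(2,1) = 18, L_eff = 1 - 18/255 = 0.929412 (inverted)
t(2,1) = 2.73 - 2.110·0.929412 = 0.769
Σt over all 10·8 pixels = 91427/750 ≈ 121.9026667
V = pitch²·Σt = 1.46²·91427/750 = 259.848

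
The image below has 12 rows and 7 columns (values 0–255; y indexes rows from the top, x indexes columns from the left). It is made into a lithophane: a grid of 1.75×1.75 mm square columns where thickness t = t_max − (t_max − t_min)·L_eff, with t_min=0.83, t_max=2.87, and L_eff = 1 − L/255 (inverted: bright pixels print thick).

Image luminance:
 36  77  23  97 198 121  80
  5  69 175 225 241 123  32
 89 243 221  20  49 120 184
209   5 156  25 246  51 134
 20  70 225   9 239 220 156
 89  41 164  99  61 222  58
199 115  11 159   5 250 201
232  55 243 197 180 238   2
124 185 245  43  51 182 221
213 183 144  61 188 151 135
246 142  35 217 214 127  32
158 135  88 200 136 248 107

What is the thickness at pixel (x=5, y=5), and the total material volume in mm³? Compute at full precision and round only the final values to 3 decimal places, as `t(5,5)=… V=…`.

t(5,5)=2.606 V=488.530

span = t_max - t_min = 2.87 - 0.83 = 2.040
L(5,5) = 222, L_eff = 1 - 222/255 = 0.129412 (inverted)
t(5,5) = 2.87 - 2.040·0.129412 = 2.606
Σt over all 12·7 pixels = 159.52
V = pitch²·Σt = 1.75²·159.52 = 488.530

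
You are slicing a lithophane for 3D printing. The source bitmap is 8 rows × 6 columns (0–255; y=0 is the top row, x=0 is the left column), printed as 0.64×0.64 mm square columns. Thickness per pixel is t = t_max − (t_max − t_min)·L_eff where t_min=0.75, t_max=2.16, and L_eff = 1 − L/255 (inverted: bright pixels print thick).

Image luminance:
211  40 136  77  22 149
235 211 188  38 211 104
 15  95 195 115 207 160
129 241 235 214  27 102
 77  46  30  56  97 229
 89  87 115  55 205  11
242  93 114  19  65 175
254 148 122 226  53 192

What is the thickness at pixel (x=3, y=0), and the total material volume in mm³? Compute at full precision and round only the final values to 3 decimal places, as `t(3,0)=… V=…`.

t(3,0)=1.176 V=28.690

span = t_max - t_min = 2.16 - 0.75 = 1.410
L(3,0) = 77, L_eff = 1 - 77/255 = 0.698039 (inverted)
t(3,0) = 2.16 - 1.410·0.698039 = 1.176
Σt over all 8·6 pixels = 595379/8500 ≈ 70.0445882
V = pitch²·Σt = 0.64²·595379/8500 = 28.690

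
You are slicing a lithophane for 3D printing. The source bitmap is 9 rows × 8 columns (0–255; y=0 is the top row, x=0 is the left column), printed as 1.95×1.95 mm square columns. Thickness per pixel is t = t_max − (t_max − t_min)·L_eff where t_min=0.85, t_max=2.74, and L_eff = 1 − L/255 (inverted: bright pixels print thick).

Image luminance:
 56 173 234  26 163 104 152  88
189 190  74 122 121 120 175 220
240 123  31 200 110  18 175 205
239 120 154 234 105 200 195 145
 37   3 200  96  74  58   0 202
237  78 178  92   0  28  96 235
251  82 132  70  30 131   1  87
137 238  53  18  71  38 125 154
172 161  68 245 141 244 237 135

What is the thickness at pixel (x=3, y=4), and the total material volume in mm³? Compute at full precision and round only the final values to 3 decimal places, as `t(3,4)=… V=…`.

t(3,4)=1.562 V=495.832

span = t_max - t_min = 2.74 - 0.85 = 1.890
L(3,4) = 96, L_eff = 1 - 96/255 = 0.623529 (inverted)
t(3,4) = 2.74 - 1.890·0.623529 = 1.562
Σt over all 9·8 pixels = 277092/2125 ≈ 130.3962353
V = pitch²·Σt = 1.95²·277092/2125 = 495.832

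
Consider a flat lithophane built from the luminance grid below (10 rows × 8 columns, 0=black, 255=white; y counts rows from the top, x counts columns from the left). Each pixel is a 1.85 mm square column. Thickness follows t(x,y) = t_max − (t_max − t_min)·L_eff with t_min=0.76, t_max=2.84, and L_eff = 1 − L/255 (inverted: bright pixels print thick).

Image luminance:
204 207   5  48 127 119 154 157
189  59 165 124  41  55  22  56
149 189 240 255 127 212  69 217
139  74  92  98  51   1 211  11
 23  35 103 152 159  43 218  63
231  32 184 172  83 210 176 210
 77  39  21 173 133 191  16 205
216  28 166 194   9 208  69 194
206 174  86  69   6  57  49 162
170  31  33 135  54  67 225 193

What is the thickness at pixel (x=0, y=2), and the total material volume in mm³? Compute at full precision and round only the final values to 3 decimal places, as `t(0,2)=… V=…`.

t(0,2)=1.975 V=476.564

span = t_max - t_min = 2.84 - 0.76 = 2.080
L(0,2) = 149, L_eff = 1 - 149/255 = 0.415686 (inverted)
t(0,2) = 2.84 - 2.080·0.415686 = 1.975
Σt over all 10·8 pixels = 887684/6375 ≈ 139.2445490
V = pitch²·Σt = 1.85²·887684/6375 = 476.564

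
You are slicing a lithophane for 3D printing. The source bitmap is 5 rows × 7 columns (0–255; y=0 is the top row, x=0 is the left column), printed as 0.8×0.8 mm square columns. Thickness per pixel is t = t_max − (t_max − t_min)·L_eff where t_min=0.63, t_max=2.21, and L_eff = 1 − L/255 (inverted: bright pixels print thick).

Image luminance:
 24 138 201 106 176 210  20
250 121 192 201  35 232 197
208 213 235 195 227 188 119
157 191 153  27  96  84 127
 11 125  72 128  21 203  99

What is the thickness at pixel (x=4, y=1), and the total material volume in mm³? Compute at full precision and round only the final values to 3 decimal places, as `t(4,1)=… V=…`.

span = t_max - t_min = 2.21 - 0.63 = 1.580
L(4,1) = 35, L_eff = 1 - 35/255 = 0.862745 (inverted)
t(4,1) = 2.21 - 1.580·0.862745 = 0.847
Σt over all 5·7 pixels = 1349431/25500 ≈ 52.9188627
V = pitch²·Σt = 0.8²·1349431/25500 = 33.868

t(4,1)=0.847 V=33.868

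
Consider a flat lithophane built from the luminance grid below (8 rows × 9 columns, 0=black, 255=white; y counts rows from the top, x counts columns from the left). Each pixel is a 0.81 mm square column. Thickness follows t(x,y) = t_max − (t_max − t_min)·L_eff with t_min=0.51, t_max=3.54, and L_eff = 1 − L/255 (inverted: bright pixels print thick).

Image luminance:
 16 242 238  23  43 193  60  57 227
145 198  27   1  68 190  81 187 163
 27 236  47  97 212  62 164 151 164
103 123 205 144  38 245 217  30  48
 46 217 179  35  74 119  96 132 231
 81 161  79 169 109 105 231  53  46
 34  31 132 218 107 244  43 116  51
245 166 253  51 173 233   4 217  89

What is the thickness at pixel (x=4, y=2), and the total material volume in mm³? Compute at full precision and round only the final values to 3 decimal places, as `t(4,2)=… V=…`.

t(4,2)=3.029 V=94.584

span = t_max - t_min = 3.54 - 0.51 = 3.030
L(4,2) = 212, L_eff = 1 - 212/255 = 0.168627 (inverted)
t(4,2) = 3.54 - 3.030·0.168627 = 3.029
Σt over all 8·9 pixels = 612681/4250 ≈ 144.1602353
V = pitch²·Σt = 0.81²·612681/4250 = 94.584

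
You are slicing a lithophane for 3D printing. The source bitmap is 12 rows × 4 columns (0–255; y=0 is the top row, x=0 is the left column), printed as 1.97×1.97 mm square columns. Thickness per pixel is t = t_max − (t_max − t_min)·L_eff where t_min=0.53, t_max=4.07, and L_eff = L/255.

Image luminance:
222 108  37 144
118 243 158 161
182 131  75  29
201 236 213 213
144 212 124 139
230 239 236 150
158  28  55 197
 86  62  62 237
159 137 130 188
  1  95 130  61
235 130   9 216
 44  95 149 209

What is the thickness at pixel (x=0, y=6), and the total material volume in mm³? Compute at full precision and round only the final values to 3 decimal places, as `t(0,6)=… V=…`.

span = t_max - t_min = 4.07 - 0.53 = 3.540
L(0,6) = 158, L_eff = 158/255 = 0.619608
t(0,6) = 4.07 - 3.540·0.619608 = 1.877
Σt over all 12·4 pixels = 214009/2125 ≈ 100.7101176
V = pitch²·Σt = 1.97²·214009/2125 = 390.846

t(0,6)=1.877 V=390.846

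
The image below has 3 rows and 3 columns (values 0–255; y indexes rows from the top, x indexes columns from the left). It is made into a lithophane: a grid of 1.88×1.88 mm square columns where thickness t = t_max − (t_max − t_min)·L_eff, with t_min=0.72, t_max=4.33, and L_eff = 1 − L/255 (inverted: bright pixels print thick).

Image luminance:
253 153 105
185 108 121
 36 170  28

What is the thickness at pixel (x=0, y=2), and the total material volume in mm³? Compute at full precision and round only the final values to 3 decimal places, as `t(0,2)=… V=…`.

span = t_max - t_min = 4.33 - 0.72 = 3.610
L(0,2) = 36, L_eff = 1 - 36/255 = 0.858824 (inverted)
t(0,2) = 4.33 - 3.610·0.858824 = 1.230
Σt over all 3·3 pixels = 583639/25500 ≈ 22.8878039
V = pitch²·Σt = 1.88²·583639/25500 = 80.895

t(0,2)=1.230 V=80.895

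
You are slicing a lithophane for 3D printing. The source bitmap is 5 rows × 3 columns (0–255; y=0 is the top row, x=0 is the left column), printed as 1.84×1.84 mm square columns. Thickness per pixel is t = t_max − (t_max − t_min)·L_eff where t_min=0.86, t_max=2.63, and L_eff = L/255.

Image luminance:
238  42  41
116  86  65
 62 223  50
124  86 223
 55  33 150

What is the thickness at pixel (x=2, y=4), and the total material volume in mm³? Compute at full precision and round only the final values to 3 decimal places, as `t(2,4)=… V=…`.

t(2,4)=1.589 V=96.103

span = t_max - t_min = 2.63 - 0.86 = 1.770
L(2,4) = 150, L_eff = 150/255 = 0.588235
t(2,4) = 2.63 - 1.770·0.588235 = 1.589
Σt over all 5·3 pixels = 241279/8500 ≈ 28.3857647
V = pitch²·Σt = 1.84²·241279/8500 = 96.103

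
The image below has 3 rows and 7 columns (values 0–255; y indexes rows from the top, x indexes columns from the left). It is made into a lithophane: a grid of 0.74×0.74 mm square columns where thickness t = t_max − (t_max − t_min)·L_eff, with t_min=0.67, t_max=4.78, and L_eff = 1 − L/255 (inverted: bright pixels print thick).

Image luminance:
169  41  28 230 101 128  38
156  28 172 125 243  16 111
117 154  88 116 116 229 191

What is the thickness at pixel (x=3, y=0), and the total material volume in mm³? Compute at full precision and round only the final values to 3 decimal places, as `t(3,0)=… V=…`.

t(3,0)=4.377 V=30.626

span = t_max - t_min = 4.78 - 0.67 = 4.110
L(3,0) = 230, L_eff = 1 - 230/255 = 0.098039 (inverted)
t(3,0) = 4.78 - 4.110·0.098039 = 4.377
Σt over all 3·7 pixels = 118846/2125 ≈ 55.9275294
V = pitch²·Σt = 0.74²·118846/2125 = 30.626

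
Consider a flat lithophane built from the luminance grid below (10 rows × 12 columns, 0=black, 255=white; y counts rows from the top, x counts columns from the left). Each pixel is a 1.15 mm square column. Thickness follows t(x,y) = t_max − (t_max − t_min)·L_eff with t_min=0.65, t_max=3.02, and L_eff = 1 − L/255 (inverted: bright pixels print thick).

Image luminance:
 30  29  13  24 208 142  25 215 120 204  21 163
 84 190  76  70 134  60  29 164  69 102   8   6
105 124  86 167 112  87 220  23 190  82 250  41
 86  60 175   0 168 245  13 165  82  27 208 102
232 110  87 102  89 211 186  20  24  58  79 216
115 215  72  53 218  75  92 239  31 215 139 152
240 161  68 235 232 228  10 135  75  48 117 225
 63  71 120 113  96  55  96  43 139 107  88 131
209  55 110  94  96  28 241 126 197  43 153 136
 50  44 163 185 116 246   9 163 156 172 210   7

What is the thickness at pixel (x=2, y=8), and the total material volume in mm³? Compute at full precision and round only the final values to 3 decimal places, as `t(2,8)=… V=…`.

t(2,8)=1.672 V=274.486

span = t_max - t_min = 3.02 - 0.65 = 2.370
L(2,8) = 110, L_eff = 1 - 110/255 = 0.568627 (inverted)
t(2,8) = 3.02 - 2.370·0.568627 = 1.672
Σt over all 10·12 pixels = 1764181/8500 ≈ 207.5507059
V = pitch²·Σt = 1.15²·1764181/8500 = 274.486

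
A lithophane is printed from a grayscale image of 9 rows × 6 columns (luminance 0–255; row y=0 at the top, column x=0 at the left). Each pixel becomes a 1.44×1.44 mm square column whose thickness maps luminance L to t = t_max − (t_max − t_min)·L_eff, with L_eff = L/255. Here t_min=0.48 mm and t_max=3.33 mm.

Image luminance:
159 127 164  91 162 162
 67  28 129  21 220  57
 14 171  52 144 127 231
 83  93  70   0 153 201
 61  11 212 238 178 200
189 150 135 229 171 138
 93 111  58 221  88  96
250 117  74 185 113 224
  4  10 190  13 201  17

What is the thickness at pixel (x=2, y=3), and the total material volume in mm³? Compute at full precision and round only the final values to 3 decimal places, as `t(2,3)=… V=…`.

span = t_max - t_min = 3.33 - 0.48 = 2.850
L(2,3) = 70, L_eff = 70/255 = 0.274510
t(2,3) = 3.33 - 2.850·0.274510 = 2.548
Σt over all 9·6 pixels = 178337/1700 ≈ 104.9041176
V = pitch²·Σt = 1.44²·178337/1700 = 217.529

t(2,3)=2.548 V=217.529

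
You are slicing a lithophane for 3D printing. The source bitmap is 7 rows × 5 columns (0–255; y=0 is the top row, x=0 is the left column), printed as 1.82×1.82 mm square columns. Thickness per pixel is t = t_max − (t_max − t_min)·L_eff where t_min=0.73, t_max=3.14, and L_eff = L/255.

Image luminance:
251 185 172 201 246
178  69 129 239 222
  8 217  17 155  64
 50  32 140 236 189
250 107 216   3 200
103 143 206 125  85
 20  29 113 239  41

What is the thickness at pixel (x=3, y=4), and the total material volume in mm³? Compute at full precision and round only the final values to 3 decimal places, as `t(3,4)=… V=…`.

t(3,4)=3.112 V=211.262

span = t_max - t_min = 3.14 - 0.73 = 2.410
L(3,4) = 3, L_eff = 3/255 = 0.011765
t(3,4) = 3.14 - 2.410·0.011765 = 3.112
Σt over all 7·5 pixels = 162637/2550 ≈ 63.7792157
V = pitch²·Σt = 1.82²·162637/2550 = 211.262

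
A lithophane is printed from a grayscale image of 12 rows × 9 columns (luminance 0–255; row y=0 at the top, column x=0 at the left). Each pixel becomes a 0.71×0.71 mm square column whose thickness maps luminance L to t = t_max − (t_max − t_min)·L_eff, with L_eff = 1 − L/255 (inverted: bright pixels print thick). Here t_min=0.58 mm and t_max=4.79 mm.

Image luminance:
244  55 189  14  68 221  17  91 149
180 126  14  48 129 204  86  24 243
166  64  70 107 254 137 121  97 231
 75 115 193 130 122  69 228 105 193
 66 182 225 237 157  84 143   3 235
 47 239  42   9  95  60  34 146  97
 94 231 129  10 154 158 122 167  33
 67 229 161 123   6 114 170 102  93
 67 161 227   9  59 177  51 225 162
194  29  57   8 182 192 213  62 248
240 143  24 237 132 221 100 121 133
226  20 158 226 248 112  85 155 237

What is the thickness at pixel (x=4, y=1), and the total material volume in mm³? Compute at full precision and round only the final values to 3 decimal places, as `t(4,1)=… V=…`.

t(4,1)=2.710 V=147.960

span = t_max - t_min = 4.79 - 0.58 = 4.210
L(4,1) = 129, L_eff = 1 - 129/255 = 0.494118 (inverted)
t(4,1) = 4.79 - 4.210·0.494118 = 2.710
Σt over all 12·9 pixels = 1871146/6375 ≈ 293.5130980
V = pitch²·Σt = 0.71²·1871146/6375 = 147.960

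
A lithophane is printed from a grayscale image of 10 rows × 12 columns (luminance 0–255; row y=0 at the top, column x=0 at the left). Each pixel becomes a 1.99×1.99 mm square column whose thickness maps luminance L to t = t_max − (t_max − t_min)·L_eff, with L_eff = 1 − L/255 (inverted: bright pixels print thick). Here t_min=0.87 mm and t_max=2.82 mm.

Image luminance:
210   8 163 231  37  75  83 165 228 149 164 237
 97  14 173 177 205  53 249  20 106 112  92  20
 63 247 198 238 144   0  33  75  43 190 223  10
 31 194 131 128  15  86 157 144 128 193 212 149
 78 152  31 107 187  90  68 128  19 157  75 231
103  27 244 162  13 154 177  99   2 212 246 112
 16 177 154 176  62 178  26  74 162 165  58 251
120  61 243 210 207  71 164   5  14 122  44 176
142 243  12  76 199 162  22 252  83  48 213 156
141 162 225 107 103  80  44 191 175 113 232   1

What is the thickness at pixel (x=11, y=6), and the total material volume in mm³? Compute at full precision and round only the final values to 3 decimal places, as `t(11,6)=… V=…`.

span = t_max - t_min = 2.82 - 0.87 = 1.950
L(11,6) = 251, L_eff = 1 - 251/255 = 0.015686 (inverted)
t(11,6) = 2.82 - 1.950·0.015686 = 2.789
Σt over all 10·12 pixels = 93419/425 ≈ 219.8094118
V = pitch²·Σt = 1.99²·93419/425 = 870.467

t(11,6)=2.789 V=870.467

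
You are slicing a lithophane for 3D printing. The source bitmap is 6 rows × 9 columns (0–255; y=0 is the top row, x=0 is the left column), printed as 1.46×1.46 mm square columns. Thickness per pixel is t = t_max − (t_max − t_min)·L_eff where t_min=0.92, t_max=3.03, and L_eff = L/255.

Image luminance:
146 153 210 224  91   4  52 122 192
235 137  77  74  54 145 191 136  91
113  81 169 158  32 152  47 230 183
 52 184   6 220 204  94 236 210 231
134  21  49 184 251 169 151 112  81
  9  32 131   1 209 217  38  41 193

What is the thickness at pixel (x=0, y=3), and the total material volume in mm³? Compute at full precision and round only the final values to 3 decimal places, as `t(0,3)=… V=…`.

t(0,3)=2.600 V=226.030

span = t_max - t_min = 3.03 - 0.92 = 2.110
L(0,3) = 52, L_eff = 52/255 = 0.203922
t(0,3) = 3.03 - 2.110·0.203922 = 2.600
Σt over all 6·9 pixels = 2703961/25500 ≈ 106.0376863
V = pitch²·Σt = 1.46²·2703961/25500 = 226.030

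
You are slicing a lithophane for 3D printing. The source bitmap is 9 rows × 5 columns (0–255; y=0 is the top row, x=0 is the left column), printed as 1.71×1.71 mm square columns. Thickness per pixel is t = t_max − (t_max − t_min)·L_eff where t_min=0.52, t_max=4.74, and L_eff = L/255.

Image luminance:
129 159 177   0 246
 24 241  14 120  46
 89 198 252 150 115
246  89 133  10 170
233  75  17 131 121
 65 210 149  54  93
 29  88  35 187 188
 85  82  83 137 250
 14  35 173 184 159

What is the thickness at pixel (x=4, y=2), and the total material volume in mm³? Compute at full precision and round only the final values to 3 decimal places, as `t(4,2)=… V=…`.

t(4,2)=2.837 V=358.286

span = t_max - t_min = 4.74 - 0.52 = 4.220
L(4,2) = 115, L_eff = 115/255 = 0.450980
t(4,2) = 4.74 - 4.220·0.450980 = 2.837
Σt over all 9·5 pixels = 156224/1275 ≈ 122.5286275
V = pitch²·Σt = 1.71²·156224/1275 = 358.286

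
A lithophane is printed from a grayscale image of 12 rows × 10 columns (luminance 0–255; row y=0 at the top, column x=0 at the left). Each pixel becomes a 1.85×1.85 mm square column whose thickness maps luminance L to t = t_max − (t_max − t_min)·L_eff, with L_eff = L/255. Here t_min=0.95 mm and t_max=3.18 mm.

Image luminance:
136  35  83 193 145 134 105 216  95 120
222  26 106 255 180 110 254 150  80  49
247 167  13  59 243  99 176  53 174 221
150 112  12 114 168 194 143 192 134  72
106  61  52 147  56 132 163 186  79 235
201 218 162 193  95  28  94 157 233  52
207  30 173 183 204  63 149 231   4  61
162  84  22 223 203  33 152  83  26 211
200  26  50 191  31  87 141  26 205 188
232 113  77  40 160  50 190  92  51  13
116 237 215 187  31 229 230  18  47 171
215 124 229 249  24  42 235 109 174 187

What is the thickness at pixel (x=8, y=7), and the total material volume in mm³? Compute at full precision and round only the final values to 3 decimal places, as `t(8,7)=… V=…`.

span = t_max - t_min = 3.18 - 0.95 = 2.230
L(8,7) = 26, L_eff = 26/255 = 0.101961
t(8,7) = 3.18 - 2.230·0.101961 = 2.953
Σt over all 12·10 pixels = 6202271/25500 ≈ 243.2263137
V = pitch²·Σt = 1.85²·6202271/25500 = 832.442

t(8,7)=2.953 V=832.442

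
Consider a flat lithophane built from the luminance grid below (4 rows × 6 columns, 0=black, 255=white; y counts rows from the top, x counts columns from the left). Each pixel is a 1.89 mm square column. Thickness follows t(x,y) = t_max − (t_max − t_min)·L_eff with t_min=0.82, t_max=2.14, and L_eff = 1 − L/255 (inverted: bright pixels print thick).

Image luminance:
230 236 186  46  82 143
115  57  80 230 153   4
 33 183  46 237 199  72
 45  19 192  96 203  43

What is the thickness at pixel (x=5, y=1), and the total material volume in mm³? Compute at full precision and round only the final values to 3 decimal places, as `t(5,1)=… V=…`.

t(5,1)=0.841 V=124.477

span = t_max - t_min = 2.14 - 0.82 = 1.320
L(5,1) = 4, L_eff = 1 - 4/255 = 0.984314 (inverted)
t(5,1) = 2.14 - 1.320·0.984314 = 0.841
Σt over all 4·6 pixels = 2962/85 ≈ 34.8470588
V = pitch²·Σt = 1.89²·2962/85 = 124.477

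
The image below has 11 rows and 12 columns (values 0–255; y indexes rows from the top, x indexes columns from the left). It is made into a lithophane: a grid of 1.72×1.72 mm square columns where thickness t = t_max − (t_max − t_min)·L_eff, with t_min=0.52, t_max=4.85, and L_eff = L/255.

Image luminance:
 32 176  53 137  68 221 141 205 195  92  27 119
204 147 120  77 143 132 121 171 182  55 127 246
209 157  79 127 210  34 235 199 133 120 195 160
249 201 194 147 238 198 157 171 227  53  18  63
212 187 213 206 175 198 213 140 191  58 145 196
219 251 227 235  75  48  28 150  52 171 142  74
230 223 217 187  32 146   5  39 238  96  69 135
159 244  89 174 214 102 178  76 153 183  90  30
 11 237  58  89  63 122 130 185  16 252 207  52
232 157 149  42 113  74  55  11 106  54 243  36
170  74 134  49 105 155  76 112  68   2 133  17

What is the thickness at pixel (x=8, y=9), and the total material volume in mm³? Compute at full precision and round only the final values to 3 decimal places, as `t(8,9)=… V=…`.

t(8,9)=3.050 V=996.322

span = t_max - t_min = 4.85 - 0.52 = 4.330
L(8,9) = 106, L_eff = 106/255 = 0.415686
t(8,9) = 4.85 - 4.330·0.415686 = 3.050
Σt over all 11·12 pixels = 8587823/25500 ≈ 336.7773725
V = pitch²·Σt = 1.72²·8587823/25500 = 996.322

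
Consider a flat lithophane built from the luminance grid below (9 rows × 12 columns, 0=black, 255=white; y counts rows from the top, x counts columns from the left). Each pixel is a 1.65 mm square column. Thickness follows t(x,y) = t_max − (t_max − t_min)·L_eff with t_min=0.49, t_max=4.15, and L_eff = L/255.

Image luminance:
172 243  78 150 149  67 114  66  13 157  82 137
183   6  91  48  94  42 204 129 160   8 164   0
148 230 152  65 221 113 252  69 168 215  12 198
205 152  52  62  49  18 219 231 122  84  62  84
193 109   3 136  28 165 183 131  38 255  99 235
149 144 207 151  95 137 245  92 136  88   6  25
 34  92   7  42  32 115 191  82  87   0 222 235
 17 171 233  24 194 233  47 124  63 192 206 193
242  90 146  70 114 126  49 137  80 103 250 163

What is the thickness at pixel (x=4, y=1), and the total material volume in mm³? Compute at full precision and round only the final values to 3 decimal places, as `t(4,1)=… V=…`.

span = t_max - t_min = 4.15 - 0.49 = 3.660
L(4,1) = 94, L_eff = 94/255 = 0.368627
t(4,1) = 4.15 - 3.660·0.368627 = 2.801
Σt over all 9·12 pixels = 549947/2125 ≈ 258.7985882
V = pitch²·Σt = 1.65²·549947/2125 = 704.579

t(4,1)=2.801 V=704.579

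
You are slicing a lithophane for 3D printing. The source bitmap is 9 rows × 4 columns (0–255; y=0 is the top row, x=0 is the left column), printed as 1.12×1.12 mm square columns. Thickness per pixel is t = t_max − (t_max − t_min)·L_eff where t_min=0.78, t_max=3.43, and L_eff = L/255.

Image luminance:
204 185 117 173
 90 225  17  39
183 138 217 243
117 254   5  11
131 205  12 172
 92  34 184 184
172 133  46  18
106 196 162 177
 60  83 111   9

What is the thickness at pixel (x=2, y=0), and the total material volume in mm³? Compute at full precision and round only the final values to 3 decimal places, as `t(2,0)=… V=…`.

t(2,0)=2.214 V=96.166

span = t_max - t_min = 3.43 - 0.78 = 2.650
L(2,0) = 117, L_eff = 117/255 = 0.458824
t(2,0) = 3.43 - 2.650·0.458824 = 2.214
Σt over all 9·4 pixels = 22999/300 ≈ 76.6633333
V = pitch²·Σt = 1.12²·22999/300 = 96.166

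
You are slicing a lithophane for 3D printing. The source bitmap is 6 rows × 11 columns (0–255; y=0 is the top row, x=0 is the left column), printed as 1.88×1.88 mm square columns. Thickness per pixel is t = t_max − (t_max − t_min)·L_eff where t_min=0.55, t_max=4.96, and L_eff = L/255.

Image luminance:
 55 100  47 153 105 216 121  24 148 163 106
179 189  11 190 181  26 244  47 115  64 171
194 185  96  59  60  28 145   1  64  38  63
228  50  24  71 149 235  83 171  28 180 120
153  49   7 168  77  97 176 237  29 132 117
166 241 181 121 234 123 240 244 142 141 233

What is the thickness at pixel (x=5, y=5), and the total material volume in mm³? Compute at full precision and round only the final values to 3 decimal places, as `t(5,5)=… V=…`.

t(5,5)=2.833 V=653.662

span = t_max - t_min = 4.96 - 0.55 = 4.410
L(5,5) = 123, L_eff = 123/255 = 0.482353
t(5,5) = 4.96 - 4.410·0.482353 = 2.833
Σt over all 6·11 pixels = 314403/1700 ≈ 184.9429412
V = pitch²·Σt = 1.88²·314403/1700 = 653.662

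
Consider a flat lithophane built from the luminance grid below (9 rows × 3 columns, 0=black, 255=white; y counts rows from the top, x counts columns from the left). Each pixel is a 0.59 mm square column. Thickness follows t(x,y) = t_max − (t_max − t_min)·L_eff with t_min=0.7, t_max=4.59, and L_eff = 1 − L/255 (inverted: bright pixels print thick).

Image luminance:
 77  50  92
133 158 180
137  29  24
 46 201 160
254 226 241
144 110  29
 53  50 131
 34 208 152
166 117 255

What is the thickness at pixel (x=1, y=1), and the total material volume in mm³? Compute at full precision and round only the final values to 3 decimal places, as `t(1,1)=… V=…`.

t(1,1)=3.110 V=24.937

span = t_max - t_min = 4.59 - 0.7 = 3.890
L(1,1) = 158, L_eff = 1 - 158/255 = 0.380392 (inverted)
t(1,1) = 4.59 - 3.890·0.380392 = 3.110
Σt over all 9·3 pixels = 1826723/25500 ≈ 71.6361961
V = pitch²·Σt = 0.59²·1826723/25500 = 24.937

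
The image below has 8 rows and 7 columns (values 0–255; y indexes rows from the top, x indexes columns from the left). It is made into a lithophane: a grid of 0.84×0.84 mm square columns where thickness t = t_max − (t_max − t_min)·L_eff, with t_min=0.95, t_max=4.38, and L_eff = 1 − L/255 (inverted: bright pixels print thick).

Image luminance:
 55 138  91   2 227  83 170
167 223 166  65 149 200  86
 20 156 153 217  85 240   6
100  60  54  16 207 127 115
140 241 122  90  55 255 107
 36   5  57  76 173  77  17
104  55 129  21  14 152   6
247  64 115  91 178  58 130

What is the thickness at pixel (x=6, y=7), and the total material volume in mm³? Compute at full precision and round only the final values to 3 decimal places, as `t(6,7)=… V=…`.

t(6,7)=2.699 V=96.316

span = t_max - t_min = 4.38 - 0.95 = 3.430
L(6,7) = 130, L_eff = 1 - 130/255 = 0.490196 (inverted)
t(6,7) = 4.38 - 3.430·0.490196 = 2.699
Σt over all 8·7 pixels = 3480799/25500 ≈ 136.5019216
V = pitch²·Σt = 0.84²·3480799/25500 = 96.316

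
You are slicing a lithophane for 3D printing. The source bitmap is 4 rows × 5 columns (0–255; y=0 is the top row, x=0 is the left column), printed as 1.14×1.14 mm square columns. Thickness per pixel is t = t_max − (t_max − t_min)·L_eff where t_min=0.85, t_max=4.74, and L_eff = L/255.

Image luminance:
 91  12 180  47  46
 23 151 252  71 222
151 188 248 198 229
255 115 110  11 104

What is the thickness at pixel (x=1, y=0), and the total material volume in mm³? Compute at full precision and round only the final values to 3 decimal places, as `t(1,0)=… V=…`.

t(1,0)=4.557 V=69.595

span = t_max - t_min = 4.74 - 0.85 = 3.890
L(1,0) = 12, L_eff = 12/255 = 0.047059
t(1,0) = 4.74 - 3.890·0.047059 = 4.557
Σt over all 4·5 pixels = 341386/6375 ≈ 53.5507451
V = pitch²·Σt = 1.14²·341386/6375 = 69.595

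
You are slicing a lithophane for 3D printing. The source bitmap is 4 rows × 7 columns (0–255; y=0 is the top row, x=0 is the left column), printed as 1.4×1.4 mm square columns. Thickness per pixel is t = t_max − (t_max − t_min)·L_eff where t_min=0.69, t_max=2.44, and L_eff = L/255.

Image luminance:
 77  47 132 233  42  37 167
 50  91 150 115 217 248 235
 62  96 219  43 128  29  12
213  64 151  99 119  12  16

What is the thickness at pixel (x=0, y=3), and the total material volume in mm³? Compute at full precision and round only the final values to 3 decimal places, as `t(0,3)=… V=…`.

span = t_max - t_min = 2.44 - 0.69 = 1.750
L(0,3) = 213, L_eff = 213/255 = 0.835294
t(0,3) = 2.44 - 1.750·0.835294 = 0.978
Σt over all 4·7 pixels = 59948/1275 ≈ 47.0180392
V = pitch²·Σt = 1.4²·59948/1275 = 92.155

t(0,3)=0.978 V=92.155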